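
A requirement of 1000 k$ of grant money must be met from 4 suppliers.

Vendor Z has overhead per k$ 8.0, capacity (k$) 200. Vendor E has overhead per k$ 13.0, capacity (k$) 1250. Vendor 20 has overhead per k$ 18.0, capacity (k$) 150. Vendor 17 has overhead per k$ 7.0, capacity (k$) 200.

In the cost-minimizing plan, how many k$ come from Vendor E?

600

Fill from the cheapest supplier first.
Vendor 17 at 7.0: take all 200 k$ — 800 still needed.
Take 200 from Vendor Z at 8.0 — need 600 more.
Take 600 from Vendor E at 13.0 to finish.
Vendor 20: unused.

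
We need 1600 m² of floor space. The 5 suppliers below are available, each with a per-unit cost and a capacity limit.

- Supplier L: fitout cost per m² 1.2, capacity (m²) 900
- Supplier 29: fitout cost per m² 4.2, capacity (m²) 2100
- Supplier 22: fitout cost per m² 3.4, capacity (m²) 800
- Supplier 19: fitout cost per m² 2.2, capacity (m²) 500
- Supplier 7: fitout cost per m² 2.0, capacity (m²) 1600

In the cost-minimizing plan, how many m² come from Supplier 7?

700

Fill from the cheapest supplier first.
Take 900 from Supplier L at 1.2 — need 700 more.
Supplier 7 (2.0): take the remaining 700 — done.
Supplier 19, Supplier 22, Supplier 29: unused.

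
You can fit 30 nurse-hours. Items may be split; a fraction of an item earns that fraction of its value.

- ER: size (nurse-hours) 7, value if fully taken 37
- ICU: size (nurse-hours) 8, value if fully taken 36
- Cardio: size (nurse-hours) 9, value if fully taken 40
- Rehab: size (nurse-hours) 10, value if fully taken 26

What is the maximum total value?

128.6

Rank by value-to-size ratio: ER 37/7≈5.29, ICU 36/8≈4.5, Cardio 40/9≈4.44, Rehab 26/10≈2.6.
ER: take in full, 7 nurse-hours for value 37 — 23 left.
Take all of ICU (8 nurse-hours, value 36) — 15 nurse-hours left.
Cardio: take in full, 9 nurse-hours for value 40 — 6 left.
Fill the last 6 nurse-hours with part of Rehab: 6/10 of it earns 15.6.
Total value = 128.6.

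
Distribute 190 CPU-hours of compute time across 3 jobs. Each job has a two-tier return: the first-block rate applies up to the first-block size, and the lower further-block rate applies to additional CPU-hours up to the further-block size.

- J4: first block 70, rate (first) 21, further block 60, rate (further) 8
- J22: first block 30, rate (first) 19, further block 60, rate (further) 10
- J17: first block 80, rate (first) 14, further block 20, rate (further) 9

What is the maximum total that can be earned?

Order all 6 blocks by rate: J4/first 21 > J22/first 19 > J17/first 14 > J22/second 10 > J17/second 9 > J4/second 8.
J4/first (21): +70 ; 120 left.
J22 first at 19: fill all 30 ; 90 left.
J17 first at 14: fill all 80 ; 10 left.
J22/second: +10 of 60 at 10; pool empty.
Total = 21×70 + 19×30 + 14×80 + 10×10 = 3260.

3260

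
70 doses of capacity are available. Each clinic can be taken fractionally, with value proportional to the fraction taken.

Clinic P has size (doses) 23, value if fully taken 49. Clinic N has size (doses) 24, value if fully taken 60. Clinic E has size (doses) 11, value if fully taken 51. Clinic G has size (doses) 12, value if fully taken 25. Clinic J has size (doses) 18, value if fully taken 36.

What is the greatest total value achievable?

Sort by value density: Clinic E 51/11≈4.64, Clinic N 60/24≈2.5, Clinic P 49/23≈2.13, Clinic G 25/12≈2.08, Clinic J 36/18≈2.
Clinic E: take in full, 11 doses for value 51 — 59 left.
All 24 doses of Clinic N fit (value 60) — 35 remain.
Clinic P: take in full, 23 doses for value 49 — 12 left.
All 12 doses of Clinic G fit (value 25) — 0 remain.
Total value = 185.

185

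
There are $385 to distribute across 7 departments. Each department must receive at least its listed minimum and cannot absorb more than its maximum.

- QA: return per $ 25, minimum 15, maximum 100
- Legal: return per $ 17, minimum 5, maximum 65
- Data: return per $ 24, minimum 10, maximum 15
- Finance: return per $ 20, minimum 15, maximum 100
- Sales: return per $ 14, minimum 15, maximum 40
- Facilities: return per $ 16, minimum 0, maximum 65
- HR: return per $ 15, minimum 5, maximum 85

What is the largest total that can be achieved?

7590

Meeting every minimum uses 15+5+10+15+15+0+5 = 65 $, leaving 320.
Rank by return per $: QA 25 > Data 24 > Finance 20 > Legal 17 > Facilities 16 > HR 15 > Sales 14.
QA: +85 to 100 (cap) ; 235 left.
Give Data 5 more to hit its cap of 15 ; 230 left.
Finance: +85 to 100 (cap) ; 145 left.
Legal: +60 to 65 (cap) ; 85 left.
Facilities: +65 to 65 (cap) ; 20 left.
Only 20 left; HR takes them to reach 25.
Total = 25×100 + 17×65 + 24×15 + 20×100 + 14×15 + 16×65 + 15×25 = 7590.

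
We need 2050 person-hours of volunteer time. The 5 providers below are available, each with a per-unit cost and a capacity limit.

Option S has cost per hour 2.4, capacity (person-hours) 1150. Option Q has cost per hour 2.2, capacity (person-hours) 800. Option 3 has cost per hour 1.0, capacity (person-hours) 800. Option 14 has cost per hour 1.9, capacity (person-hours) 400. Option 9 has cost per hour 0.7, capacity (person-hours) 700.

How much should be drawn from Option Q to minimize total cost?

150

Cheapest first:
Take 700 from Option 9 at 0.7 ; need 1350 more.
Option 3 at 1.0: take all 800 person-hours ; 550 still needed.
Option 14 at 1.9: take all 400 person-hours ; 150 still needed.
Option Q (2.2): take the remaining 150 ; done.
Option S: unused.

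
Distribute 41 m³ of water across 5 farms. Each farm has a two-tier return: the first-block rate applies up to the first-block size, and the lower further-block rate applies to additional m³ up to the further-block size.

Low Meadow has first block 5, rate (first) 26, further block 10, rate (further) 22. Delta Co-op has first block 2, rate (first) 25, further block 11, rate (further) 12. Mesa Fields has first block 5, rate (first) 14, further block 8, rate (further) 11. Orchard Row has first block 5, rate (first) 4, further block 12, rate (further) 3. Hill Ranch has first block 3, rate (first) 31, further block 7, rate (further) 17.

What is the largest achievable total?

790

Rank every tier by rate: Hill Ranch/tier1 31 > Low Meadow/tier1 26 > Delta Co-op/tier1 25 > Low Meadow/tier2 22 > Hill Ranch/tier2 17 > Mesa Fields/tier1 14 > Delta Co-op/tier2 12 > Mesa Fields/tier2 11 > Orchard Row/tier1 4 > Orchard Row/tier2 3.
Fill Hill Ranch tier1 block (3 at 31) ; 38 left.
Low Meadow/tier1 (26): +5 ; 33 left.
Delta Co-op tier1 at 25: fill all 2 ; 31 left.
Low Meadow tier2 at 22: fill all 10 ; 21 left.
Hill Ranch tier2 at 17: fill all 7 ; 14 left.
Mesa Fields/tier1 (14): +5 ; 9 left.
9 remain; put them into Delta Co-op tier2 at 12.
Total = 31×3 + 26×5 + 25×2 + 22×10 + 17×7 + 14×5 + 12×9 = 790.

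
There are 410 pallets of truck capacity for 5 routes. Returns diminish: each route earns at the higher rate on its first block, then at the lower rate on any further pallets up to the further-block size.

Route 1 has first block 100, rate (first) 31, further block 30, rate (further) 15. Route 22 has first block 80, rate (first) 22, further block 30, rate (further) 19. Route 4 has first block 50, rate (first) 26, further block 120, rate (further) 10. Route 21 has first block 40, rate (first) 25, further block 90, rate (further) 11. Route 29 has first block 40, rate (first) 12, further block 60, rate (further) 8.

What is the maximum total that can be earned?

9100

Order all 10 blocks by rate: Route 1/first 31 > Route 4/first 26 > Route 21/first 25 > Route 22/first 22 > Route 22/second 19 > Route 1/second 15 > Route 29/first 12 > Route 21/second 11 > Route 4/second 10 > Route 29/second 8.
Fill Route 1 first block (100 at 31) ; 310 left.
Route 4/first (26): +50 ; 260 left.
Route 21 first at 25: fill all 40 ; 220 left.
Fill Route 22 first block (80 at 22) ; 140 left.
Route 22/second (19): +30 ; 110 left.
Fill Route 1 second block (30 at 15) ; 80 left.
Route 29 first at 12: fill all 40 ; 40 left.
40 remain; put them into Route 21 second at 11.
Total = 31×100 + 26×50 + 25×40 + 22×80 + 19×30 + 15×30 + 12×40 + 11×40 = 9100.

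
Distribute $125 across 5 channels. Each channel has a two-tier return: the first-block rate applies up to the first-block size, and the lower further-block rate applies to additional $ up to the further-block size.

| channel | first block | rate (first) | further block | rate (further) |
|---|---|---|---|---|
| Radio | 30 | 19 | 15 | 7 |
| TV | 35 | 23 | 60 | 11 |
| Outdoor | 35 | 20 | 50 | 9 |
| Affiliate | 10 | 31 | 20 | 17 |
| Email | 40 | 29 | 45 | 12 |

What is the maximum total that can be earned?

Order all 10 blocks by rate: Affiliate/T1 31 > Email/T1 29 > TV/T1 23 > Outdoor/T1 20 > Radio/T1 19 > Affiliate/T2 17 > Email/T2 12 > TV/T2 11 > Outdoor/T2 9 > Radio/T2 7.
Affiliate T1 at 31: fill all 10 ; 115 left.
Fill Email T1 block (40 at 29) ; 75 left.
Fill TV T1 block (35 at 23) ; 40 left.
Fill Outdoor T1 block (35 at 20) ; 5 left.
5 remain; put them into Radio T1 at 19.
Total = 31×10 + 29×40 + 23×35 + 20×35 + 19×5 = 3070.

3070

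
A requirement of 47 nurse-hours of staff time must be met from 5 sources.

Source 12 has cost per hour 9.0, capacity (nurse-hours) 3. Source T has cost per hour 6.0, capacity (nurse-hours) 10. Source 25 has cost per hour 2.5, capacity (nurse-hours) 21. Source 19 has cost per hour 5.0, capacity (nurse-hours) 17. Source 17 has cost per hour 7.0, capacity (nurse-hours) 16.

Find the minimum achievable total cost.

191.5

Use sources in increasing cost order.
Source 25 (2.5): use full 21 → 26 nurse-hours to go.
Take 17 from Source 19 at 5.0 → need 9 more.
Source T (6.0): take the remaining 9 → done.
Source 17, Source 12: unused.
Cost = 21×2.5 + 17×5.0 + 9×6.0 = 191.5.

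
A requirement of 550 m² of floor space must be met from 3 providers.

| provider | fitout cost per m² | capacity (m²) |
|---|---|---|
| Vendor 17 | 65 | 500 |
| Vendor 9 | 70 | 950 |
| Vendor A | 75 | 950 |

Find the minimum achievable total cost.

36000

Use providers in increasing cost order.
Take 500 from Vendor 17 at 65 → need 50 more.
Vendor 9 at 70: take 50 of its 950 → requirement met.
Vendor A: unused.
Cost = 500×65 + 50×70 = 36000.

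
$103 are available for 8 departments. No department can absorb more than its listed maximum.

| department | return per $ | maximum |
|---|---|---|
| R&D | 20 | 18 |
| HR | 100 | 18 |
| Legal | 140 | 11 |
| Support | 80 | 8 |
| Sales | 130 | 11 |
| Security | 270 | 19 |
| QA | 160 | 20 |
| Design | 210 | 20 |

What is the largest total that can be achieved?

17620

Order the departments by return per $: Security 270 > Design 210 > QA 160 > Legal 140 > Sales 130 > HR 100 > Support 80 > R&D 20.
Give Security 19 to hit its cap of 19 ; 84 left.
Design: +20 to 20 (cap) ; 64 left.
QA: +20 to 20 (cap) ; 44 left.
Give Legal 11 to hit its cap of 11 ; 33 left.
Give Sales 11 to hit its cap of 11 ; 22 left.
HR takes 18 to reach its cap of 18 ; 4 left.
Support: +4 (room for 8) → 4. Pool exhausted.
Total = 100×18 + 140×11 + 80×4 + 130×11 + 270×19 + 160×20 + 210×20 = 17620.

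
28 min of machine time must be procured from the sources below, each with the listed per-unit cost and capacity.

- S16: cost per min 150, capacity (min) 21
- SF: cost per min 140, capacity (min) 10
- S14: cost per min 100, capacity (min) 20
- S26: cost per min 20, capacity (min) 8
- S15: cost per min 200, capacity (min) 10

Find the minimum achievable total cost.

2160

Use sources in increasing cost order.
S26 at 20: take all 8 min — 20 still needed.
Take 20 from S14 at 100 — need 0 more.
SF, S16, S15: unused.
Cost = 8×20 + 20×100 = 2160.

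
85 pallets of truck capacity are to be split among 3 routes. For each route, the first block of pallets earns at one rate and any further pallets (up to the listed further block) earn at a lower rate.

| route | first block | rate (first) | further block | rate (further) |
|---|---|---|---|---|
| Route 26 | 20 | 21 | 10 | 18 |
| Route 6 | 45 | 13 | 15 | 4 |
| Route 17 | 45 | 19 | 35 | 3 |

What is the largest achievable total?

1585

Rank every tier by rate: Route 26/tier1 21 > Route 17/tier1 19 > Route 26/tier2 18 > Route 6/tier1 13 > Route 6/tier2 4 > Route 17/tier2 3.
Route 26 tier1 at 21: fill all 20 — 65 left.
Route 17/tier1 (19): +45 — 20 left.
Route 26/tier2 (18): +10 — 10 left.
Route 6 tier1 at 13: only 10 left, fill 10.
Total = 21×20 + 19×45 + 18×10 + 13×10 = 1585.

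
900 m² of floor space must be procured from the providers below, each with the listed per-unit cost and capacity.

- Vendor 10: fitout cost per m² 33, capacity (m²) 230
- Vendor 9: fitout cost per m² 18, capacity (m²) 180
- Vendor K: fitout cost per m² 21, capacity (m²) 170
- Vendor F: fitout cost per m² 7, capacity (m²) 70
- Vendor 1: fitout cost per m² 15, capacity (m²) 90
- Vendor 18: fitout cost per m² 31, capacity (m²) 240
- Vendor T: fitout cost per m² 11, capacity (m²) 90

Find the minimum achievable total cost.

19060

Fill from the cheapest provider first.
Take 70 from Vendor F at 7 — need 830 more.
Take 90 from Vendor T at 11 — need 740 more.
Vendor 1 (15): use full 90 — 650 m² to go.
Take 180 from Vendor 9 at 18 — need 470 more.
Vendor K at 21: take all 170 m² — 300 still needed.
Vendor 18 at 31: take all 240 m² — 60 still needed.
Vendor 10 at 33: take 60 of its 230 — requirement met.
Cost = 70×7 + 90×11 + 90×15 + 180×18 + 170×21 + 240×31 + 60×33 = 19060.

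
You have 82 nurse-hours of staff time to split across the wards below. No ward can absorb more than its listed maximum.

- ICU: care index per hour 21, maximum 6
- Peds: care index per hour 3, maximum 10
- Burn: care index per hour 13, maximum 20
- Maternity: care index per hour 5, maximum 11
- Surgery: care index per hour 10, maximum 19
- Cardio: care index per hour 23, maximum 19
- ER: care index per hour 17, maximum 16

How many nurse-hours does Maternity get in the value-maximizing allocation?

2

Highest care index per hour first: Cardio 23 > ICU 21 > ER 17 > Burn 13 > Surgery 10 > Maternity 5 > Peds 3.
Cardio takes 19 to reach its cap of 19 → 63 left.
ICU: +6 to 6 (cap) → 57 left.
ER takes 16 to reach its cap of 16 → 41 left.
Burn: +20 to 20 (cap) → 21 left.
Surgery takes 19 to reach its cap of 19 → 2 left.
Only 2 left; Maternity takes them to reach 2.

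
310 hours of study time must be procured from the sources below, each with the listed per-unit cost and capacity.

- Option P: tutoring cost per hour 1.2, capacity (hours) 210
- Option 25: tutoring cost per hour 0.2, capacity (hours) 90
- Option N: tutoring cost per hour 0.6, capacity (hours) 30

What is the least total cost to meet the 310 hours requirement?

Use sources in increasing cost order.
Take 90 from Option 25 at 0.2 — need 220 more.
Take 30 from Option N at 0.6 — need 190 more.
Take 190 from Option P at 1.2 to finish.
Cost = 90×0.2 + 30×0.6 + 190×1.2 = 264.

264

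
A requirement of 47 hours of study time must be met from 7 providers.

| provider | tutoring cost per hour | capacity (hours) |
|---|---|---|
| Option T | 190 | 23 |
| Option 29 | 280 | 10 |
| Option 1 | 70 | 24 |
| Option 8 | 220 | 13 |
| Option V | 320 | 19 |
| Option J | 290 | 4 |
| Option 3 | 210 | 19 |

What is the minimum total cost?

6050

Fill from the cheapest provider first.
Take 24 from Option 1 at 70 ; need 23 more.
Take 23 from Option T at 190 ; need 0 more.
Option 3, Option 8, Option 29, Option J, Option V: unused.
Cost = 24×70 + 23×190 = 6050.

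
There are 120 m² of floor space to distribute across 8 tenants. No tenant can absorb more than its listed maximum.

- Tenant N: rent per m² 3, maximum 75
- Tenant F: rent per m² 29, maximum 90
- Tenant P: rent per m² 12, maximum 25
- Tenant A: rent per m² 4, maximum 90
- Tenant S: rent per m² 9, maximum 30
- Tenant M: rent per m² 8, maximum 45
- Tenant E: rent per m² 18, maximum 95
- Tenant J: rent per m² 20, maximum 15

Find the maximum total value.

Rank by rent per m²: Tenant F 29 > Tenant J 20 > Tenant E 18 > Tenant P 12 > Tenant S 9 > Tenant M 8 > Tenant A 4 > Tenant N 3.
Tenant F takes 90 to reach its cap of 90 — 30 left.
Tenant J: +15 to 15 (cap) — 15 left.
Only 15 left; Tenant E takes them to reach 15.
Total = 29×90 + 18×15 + 20×15 = 3180.

3180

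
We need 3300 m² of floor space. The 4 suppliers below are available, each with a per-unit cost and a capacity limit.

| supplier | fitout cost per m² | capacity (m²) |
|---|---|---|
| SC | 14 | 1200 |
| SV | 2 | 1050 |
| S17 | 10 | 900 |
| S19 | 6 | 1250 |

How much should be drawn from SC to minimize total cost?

Use suppliers in increasing cost order.
SV at 2: take all 1050 m² → 2250 still needed.
S19 at 6: take all 1250 m² → 1000 still needed.
S17 (10): use full 900 → 100 m² to go.
Take 100 from SC at 14 to finish.

100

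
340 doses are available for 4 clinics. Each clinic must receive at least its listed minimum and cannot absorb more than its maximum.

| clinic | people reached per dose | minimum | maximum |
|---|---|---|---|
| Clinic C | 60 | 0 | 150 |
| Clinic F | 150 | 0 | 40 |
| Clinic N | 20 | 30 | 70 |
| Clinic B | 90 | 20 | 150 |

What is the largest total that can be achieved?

Meeting every minimum uses 0+0+30+20 = 50 doses, leaving 290.
Rank by people reached per dose: Clinic F 150 > Clinic B 90 > Clinic C 60 > Clinic N 20.
Give Clinic F 40 more to hit its cap of 40 → 250 left.
Give Clinic B 130 more to hit its cap of 150 → 120 left.
Clinic C: +120 (room for 150) → 120. Pool exhausted.
Total = 60×120 + 150×40 + 20×30 + 90×150 = 27300.

27300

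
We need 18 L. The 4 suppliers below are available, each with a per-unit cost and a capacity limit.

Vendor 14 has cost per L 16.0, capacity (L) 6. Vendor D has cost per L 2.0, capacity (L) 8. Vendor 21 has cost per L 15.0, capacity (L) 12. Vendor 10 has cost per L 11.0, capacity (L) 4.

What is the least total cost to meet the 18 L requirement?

150

Fill from the cheapest supplier first.
Vendor D (2.0): use full 8 — 10 L to go.
Vendor 10 (11.0): use full 4 — 6 L to go.
Take 6 from Vendor 21 at 15.0 to finish.
Vendor 14: unused.
Cost = 8×2.0 + 4×11.0 + 6×15.0 = 150.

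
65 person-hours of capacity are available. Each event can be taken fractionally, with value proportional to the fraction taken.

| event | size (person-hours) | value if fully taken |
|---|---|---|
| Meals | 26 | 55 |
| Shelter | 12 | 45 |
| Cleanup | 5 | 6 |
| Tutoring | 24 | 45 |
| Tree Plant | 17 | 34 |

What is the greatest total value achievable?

152.75

Best value per unit of size first: Shelter 45/12≈3.75, Meals 55/26≈2.12, Tree Plant 34/17≈2, Tutoring 45/24≈1.88, Cleanup 6/5≈1.2.
Take all of Shelter (12 person-hours, value 45) → 53 person-hours left.
All 26 person-hours of Meals fit (value 55) → 27 remain.
All 17 person-hours of Tree Plant fit (value 34) → 10 remain.
10 person-hours left: a 10/24 share of Tutoring gives 45×10/24 = 18.75.
Total value = 152.75.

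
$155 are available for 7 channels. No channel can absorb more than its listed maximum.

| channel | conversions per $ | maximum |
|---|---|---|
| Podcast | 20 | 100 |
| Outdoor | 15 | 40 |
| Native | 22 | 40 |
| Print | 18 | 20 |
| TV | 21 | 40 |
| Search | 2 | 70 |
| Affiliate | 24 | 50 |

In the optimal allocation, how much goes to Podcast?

25

Rank by conversions per $: Affiliate 24 > Native 22 > TV 21 > Podcast 20 > Print 18 > Outdoor 15 > Search 2.
Affiliate takes 50 to reach its cap of 50 → 105 left.
Native takes 40 to reach its cap of 40 → 65 left.
TV takes 40 to reach its cap of 40 → 25 left.
Only 25 left; Podcast takes them to reach 25.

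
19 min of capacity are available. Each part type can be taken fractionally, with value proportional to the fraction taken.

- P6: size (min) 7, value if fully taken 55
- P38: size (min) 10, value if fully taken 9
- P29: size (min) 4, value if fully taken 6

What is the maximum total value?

68.2

Rank by value-to-size ratio: P6 55/7≈7.86, P29 6/4≈1.5, P38 9/10≈0.9.
All 7 min of P6 fit (value 55) → 12 remain.
Take all of P29 (4 min, value 6) → 8 min left.
Only 8 min remain; take 8/10 of P38 for value 9×8/10 = 7.2.
Total value = 68.2.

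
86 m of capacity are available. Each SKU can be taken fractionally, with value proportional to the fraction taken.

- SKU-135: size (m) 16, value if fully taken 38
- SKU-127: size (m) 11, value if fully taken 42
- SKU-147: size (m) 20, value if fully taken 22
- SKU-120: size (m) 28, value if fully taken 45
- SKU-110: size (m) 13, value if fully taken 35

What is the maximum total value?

179.8

Rank by value-to-size ratio: SKU-127 42/11≈3.82, SKU-110 35/13≈2.69, SKU-135 38/16≈2.38, SKU-120 45/28≈1.61, SKU-147 22/20≈1.1.
All 11 m of SKU-127 fit (value 42) → 75 remain.
All 13 m of SKU-110 fit (value 35) → 62 remain.
All 16 m of SKU-135 fit (value 38) → 46 remain.
SKU-120: take in full, 28 m for value 45 → 18 left.
18 m left: a 18/20 share of SKU-147 gives 22×18/20 = 19.8.
Total value = 179.8.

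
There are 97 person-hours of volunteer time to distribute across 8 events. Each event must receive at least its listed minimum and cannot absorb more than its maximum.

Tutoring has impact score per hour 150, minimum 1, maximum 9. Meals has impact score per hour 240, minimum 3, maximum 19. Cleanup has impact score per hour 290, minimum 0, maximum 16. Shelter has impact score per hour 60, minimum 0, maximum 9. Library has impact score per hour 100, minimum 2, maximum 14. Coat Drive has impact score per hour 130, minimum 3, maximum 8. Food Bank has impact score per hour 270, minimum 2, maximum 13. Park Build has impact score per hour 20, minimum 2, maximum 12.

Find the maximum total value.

Meeting every minimum uses 1+3+0+0+2+3+2+2 = 13 person-hours, leaving 84.
Highest impact score per hour first: Cleanup 290 > Food Bank 270 > Meals 240 > Tutoring 150 > Coat Drive 130 > Library 100 > Shelter 60 > Park Build 20.
Give Cleanup 16 more to hit its cap of 16 ; 68 left.
Food Bank: +11 to 13 (cap) ; 57 left.
Give Meals 16 more to hit its cap of 19 ; 41 left.
Give Tutoring 8 more to hit its cap of 9 ; 33 left.
Give Coat Drive 5 more to hit its cap of 8 ; 28 left.
Give Library 12 more to hit its cap of 14 ; 16 left.
Give Shelter 9 more to hit its cap of 9 ; 7 left.
Park Build has room for 10 more but only 7 remain, so it gets 9.
Total = 150×9 + 240×19 + 290×16 + 60×9 + 100×14 + 130×8 + 270×13 + 20×9 = 17220.

17220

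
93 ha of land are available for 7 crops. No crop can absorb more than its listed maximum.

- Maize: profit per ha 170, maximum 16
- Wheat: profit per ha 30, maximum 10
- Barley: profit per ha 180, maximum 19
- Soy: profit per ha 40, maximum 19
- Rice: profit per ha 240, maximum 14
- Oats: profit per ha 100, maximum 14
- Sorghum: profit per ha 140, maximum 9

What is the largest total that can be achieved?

12980

Highest profit per ha first: Rice 240 > Barley 180 > Maize 170 > Sorghum 140 > Oats 100 > Soy 40 > Wheat 30.
Give Rice 14 to hit its cap of 14 ; 79 left.
Barley takes 19 to reach its cap of 19 ; 60 left.
Maize takes 16 to reach its cap of 16 ; 44 left.
Give Sorghum 9 to hit its cap of 9 ; 35 left.
Give Oats 14 to hit its cap of 14 ; 21 left.
Soy: +19 to 19 (cap) ; 2 left.
Only 2 left; Wheat takes them to reach 2.
Total = 170×16 + 30×2 + 180×19 + 40×19 + 240×14 + 100×14 + 140×9 = 12980.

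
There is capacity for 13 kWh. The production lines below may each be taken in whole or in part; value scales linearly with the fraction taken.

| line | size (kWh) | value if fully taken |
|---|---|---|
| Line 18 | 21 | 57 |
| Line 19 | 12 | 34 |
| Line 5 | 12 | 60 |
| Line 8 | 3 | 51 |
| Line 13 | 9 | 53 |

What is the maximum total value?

Sort by value density: Line 8 51/3≈17, Line 13 53/9≈5.89, Line 5 60/12≈5, Line 19 34/12≈2.83, Line 18 57/21≈2.71.
Take all of Line 8 (3 kWh, value 51) → 10 kWh left.
Line 13: take in full, 9 kWh for value 53 → 1 left.
Fill the last 1 kWh with part of Line 5: 1/12 of it earns 5.
Total value = 109.

109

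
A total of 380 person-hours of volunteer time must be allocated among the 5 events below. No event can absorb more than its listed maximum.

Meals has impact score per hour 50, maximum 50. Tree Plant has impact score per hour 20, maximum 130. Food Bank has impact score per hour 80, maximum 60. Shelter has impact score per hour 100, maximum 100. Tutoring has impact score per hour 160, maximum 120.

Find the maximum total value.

37500

Order the events by impact score per hour: Tutoring 160 > Shelter 100 > Food Bank 80 > Meals 50 > Tree Plant 20.
Give Tutoring 120 to hit its cap of 120 ; 260 left.
Shelter: +100 to 100 (cap) ; 160 left.
Give Food Bank 60 to hit its cap of 60 ; 100 left.
Give Meals 50 to hit its cap of 50 ; 50 left.
Tree Plant: +50 (room for 130) → 50. Pool exhausted.
Total = 50×50 + 20×50 + 80×60 + 100×100 + 160×120 = 37500.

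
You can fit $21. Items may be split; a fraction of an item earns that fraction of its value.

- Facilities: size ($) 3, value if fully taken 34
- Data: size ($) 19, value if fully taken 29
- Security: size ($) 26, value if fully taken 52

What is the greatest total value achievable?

70

Sort by value density: Facilities 34/3≈11.3, Security 52/26≈2, Data 29/19≈1.53.
Facilities: take in full, 3 $ for value 34 ; 18 left.
18 $ left: a 18/26 share of Security gives 52×18/26 = 36.
Total value = 70.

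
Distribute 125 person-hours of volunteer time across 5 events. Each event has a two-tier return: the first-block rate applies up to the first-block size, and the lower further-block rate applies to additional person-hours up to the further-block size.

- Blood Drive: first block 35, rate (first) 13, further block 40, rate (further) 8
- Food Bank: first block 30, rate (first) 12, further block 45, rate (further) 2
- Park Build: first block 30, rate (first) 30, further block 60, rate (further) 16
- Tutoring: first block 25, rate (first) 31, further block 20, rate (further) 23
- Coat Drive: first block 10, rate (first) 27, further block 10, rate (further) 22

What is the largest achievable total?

Treat each block as its own option and order by rate: Tutoring/tier1 31 > Park Build/tier1 30 > Coat Drive/tier1 27 > Tutoring/tier2 23 > Coat Drive/tier2 22 > Park Build/tier2 16 > Blood Drive/tier1 13 > Food Bank/tier1 12 > Blood Drive/tier2 8 > Food Bank/tier2 2.
Fill Tutoring tier1 block (25 at 31) ; 100 left.
Park Build tier1 at 30: fill all 30 ; 70 left.
Coat Drive/tier1 (27): +10 ; 60 left.
Fill Tutoring tier2 block (20 at 23) ; 40 left.
Fill Coat Drive tier2 block (10 at 22) ; 30 left.
Park Build tier2 at 16: only 30 left, fill 30.
Total = 31×25 + 30×30 + 27×10 + 23×20 + 22×10 + 16×30 = 3105.

3105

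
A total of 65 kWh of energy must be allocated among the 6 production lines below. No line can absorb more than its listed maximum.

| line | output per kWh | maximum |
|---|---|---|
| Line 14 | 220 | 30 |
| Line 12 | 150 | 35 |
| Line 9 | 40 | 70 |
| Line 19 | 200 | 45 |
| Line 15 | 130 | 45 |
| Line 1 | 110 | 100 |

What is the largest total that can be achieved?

Rank by output per kWh: Line 14 220 > Line 19 200 > Line 12 150 > Line 15 130 > Line 1 110 > Line 9 40.
Give Line 14 30 to hit its cap of 30 → 35 left.
Line 19: +35 (room for 45) → 35. Pool exhausted.
Total = 220×30 + 200×35 = 13600.

13600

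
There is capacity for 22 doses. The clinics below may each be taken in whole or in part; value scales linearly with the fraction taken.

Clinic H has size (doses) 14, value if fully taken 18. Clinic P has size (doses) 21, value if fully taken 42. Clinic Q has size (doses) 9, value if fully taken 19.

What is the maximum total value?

Best value per unit of size first: Clinic Q 19/9≈2.11, Clinic P 42/21≈2, Clinic H 18/14≈1.29.
All 9 doses of Clinic Q fit (value 19) — 13 remain.
Only 13 doses remain; take 13/21 of Clinic P for value 42×13/21 = 26.
Total value = 45.

45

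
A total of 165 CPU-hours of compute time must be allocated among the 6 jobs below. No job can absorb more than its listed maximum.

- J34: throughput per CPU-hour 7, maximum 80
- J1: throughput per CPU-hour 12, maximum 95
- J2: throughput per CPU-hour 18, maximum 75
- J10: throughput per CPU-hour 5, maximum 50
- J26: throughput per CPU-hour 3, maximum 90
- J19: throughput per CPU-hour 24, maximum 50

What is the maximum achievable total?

Rank by throughput per CPU-hour: J19 24 > J2 18 > J1 12 > J34 7 > J10 5 > J26 3.
J19: +50 to 50 (cap) ; 115 left.
J2: +75 to 75 (cap) ; 40 left.
Only 40 left; J1 takes them to reach 40.
Total = 12×40 + 18×75 + 24×50 = 3030.

3030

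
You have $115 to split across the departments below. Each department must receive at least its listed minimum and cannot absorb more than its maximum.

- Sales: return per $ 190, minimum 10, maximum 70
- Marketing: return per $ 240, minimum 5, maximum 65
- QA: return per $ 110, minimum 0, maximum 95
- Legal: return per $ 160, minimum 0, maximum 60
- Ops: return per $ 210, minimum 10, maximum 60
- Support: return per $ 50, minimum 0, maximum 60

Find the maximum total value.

25900

Meeting every minimum uses 10+5+0+0+10+0 = 25 $, leaving 90.
Rank by return per $: Marketing 240 > Ops 210 > Sales 190 > Legal 160 > QA 110 > Support 50.
Give Marketing 60 more to hit its cap of 65 ; 30 left.
Ops: +30 (room for 50) → 40. Pool exhausted.
Total = 190×10 + 240×65 + 210×40 = 25900.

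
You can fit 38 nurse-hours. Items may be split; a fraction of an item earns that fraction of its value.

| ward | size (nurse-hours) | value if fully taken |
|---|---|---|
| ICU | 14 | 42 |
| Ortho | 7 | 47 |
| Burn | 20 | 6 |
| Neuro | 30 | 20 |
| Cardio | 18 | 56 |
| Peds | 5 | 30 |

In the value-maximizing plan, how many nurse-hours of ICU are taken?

Sort by value density: Ortho 47/7≈6.71, Peds 30/5≈6, Cardio 56/18≈3.11, ICU 42/14≈3, Neuro 20/30≈0.667, Burn 6/20≈0.3.
Take all of Ortho (7 nurse-hours, value 47) ; 31 nurse-hours left.
Peds: take in full, 5 nurse-hours for value 30 ; 26 left.
All 18 nurse-hours of Cardio fit (value 56) ; 8 remain.
Fill the last 8 nurse-hours with part of ICU: 8/14 of it earns 24.

8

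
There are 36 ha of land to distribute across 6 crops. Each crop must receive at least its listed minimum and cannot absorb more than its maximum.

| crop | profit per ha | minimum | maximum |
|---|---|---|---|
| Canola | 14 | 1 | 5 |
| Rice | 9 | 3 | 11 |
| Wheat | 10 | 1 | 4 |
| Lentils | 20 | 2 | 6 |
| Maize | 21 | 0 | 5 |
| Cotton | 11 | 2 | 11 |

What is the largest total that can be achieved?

501

Meeting every minimum uses 1+3+1+2+0+2 = 9 ha, leaving 27.
Highest profit per ha first: Maize 21 > Lentils 20 > Canola 14 > Cotton 11 > Wheat 10 > Rice 9.
Maize takes 5 more to reach its cap of 5 — 22 left.
Lentils: +4 to 6 (cap) — 18 left.
Give Canola 4 more to hit its cap of 5 — 14 left.
Cotton takes 9 more to reach its cap of 11 — 5 left.
Wheat takes 3 more to reach its cap of 4 — 2 left.
Rice: +2 (room for 8) → 5. Pool exhausted.
Total = 14×5 + 9×5 + 10×4 + 20×6 + 21×5 + 11×11 = 501.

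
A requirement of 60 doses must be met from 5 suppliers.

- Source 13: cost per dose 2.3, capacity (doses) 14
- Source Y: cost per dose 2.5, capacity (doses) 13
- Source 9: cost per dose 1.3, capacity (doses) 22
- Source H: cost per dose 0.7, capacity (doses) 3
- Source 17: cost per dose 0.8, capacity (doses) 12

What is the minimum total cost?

Use suppliers in increasing cost order.
Source H at 0.7: take all 3 doses — 57 still needed.
Source 17 (0.8): use full 12 — 45 doses to go.
Source 9 at 1.3: take all 22 doses — 23 still needed.
Source 13 at 2.3: take all 14 doses — 9 still needed.
Source Y at 2.5: take 9 of its 13 — requirement met.
Cost = 3×0.7 + 12×0.8 + 22×1.3 + 14×2.3 + 9×2.5 = 95.

95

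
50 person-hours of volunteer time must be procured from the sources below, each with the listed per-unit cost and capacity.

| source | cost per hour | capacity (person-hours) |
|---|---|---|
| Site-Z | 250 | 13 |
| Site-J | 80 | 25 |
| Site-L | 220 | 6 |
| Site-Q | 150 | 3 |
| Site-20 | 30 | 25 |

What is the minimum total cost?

2750

Fill from the cheapest source first.
Site-20 at 30: take all 25 person-hours ; 25 still needed.
Site-J at 80: take all 25 person-hours ; 0 still needed.
Site-Q, Site-L, Site-Z: unused.
Cost = 25×30 + 25×80 = 2750.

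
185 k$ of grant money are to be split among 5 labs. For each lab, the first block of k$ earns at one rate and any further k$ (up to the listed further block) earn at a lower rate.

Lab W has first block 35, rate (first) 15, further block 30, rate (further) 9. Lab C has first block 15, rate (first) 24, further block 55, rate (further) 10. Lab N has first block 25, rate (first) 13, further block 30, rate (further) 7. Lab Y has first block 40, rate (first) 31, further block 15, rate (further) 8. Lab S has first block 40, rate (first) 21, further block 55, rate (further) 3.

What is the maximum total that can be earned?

Rank every tier by rate: Lab Y/T1 31 > Lab C/T1 24 > Lab S/T1 21 > Lab W/T1 15 > Lab N/T1 13 > Lab C/T2 10 > Lab W/T2 9 > Lab Y/T2 8 > Lab N/T2 7 > Lab S/T2 3.
Lab Y T1 at 31: fill all 40 — 145 left.
Lab C T1 at 24: fill all 15 — 130 left.
Lab S/T1 (21): +40 — 90 left.
Lab W/T1 (15): +35 — 55 left.
Fill Lab N T1 block (25 at 13) — 30 left.
Lab C T2 at 10: only 30 left, fill 30.
Total = 31×40 + 24×15 + 21×40 + 15×35 + 13×25 + 10×30 = 3590.

3590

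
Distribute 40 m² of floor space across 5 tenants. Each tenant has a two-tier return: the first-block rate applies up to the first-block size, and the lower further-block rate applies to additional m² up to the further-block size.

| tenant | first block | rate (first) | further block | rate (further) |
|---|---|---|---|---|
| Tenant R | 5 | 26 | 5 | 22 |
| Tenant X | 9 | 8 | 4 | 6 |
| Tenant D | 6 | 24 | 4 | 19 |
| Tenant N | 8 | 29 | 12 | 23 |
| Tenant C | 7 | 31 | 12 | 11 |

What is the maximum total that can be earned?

1043

Order all 10 blocks by rate: Tenant C/first 31 > Tenant N/first 29 > Tenant R/first 26 > Tenant D/first 24 > Tenant N/second 23 > Tenant R/second 22 > Tenant D/second 19 > Tenant C/second 11 > Tenant X/first 8 > Tenant X/second 6.
Fill Tenant C first block (7 at 31) ; 33 left.
Fill Tenant N first block (8 at 29) ; 25 left.
Tenant R/first (26): +5 ; 20 left.
Fill Tenant D first block (6 at 24) ; 14 left.
Fill Tenant N second block (12 at 23) ; 2 left.
Tenant R second at 22: only 2 left, fill 2.
Total = 31×7 + 29×8 + 26×5 + 24×6 + 23×12 + 22×2 = 1043.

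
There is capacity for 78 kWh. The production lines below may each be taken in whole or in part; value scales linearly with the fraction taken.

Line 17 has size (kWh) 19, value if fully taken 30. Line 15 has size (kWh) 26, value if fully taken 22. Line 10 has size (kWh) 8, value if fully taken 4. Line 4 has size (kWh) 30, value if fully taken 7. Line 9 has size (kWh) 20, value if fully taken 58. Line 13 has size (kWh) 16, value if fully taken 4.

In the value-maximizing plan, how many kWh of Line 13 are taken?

5

Sort by value density: Line 9 58/20≈2.9, Line 17 30/19≈1.58, Line 15 22/26≈0.846, Line 10 4/8≈0.5, Line 13 4/16≈0.25, Line 4 7/30≈0.233.
All 20 kWh of Line 9 fit (value 58) ; 58 remain.
Take all of Line 17 (19 kWh, value 30) ; 39 kWh left.
All 26 kWh of Line 15 fit (value 22) ; 13 remain.
Line 10: take in full, 8 kWh for value 4 ; 5 left.
Only 5 kWh remain; take 5/16 of Line 13 for value 4×5/16 = 1.25.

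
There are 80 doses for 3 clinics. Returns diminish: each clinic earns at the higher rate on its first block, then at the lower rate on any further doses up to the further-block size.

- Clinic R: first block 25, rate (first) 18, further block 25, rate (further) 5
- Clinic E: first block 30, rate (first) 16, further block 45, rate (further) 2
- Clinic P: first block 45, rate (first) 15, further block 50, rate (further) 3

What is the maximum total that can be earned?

Order all 6 blocks by rate: Clinic R/T1 18 > Clinic E/T1 16 > Clinic P/T1 15 > Clinic R/T2 5 > Clinic P/T2 3 > Clinic E/T2 2.
Clinic R/T1 (18): +25 → 55 left.
Clinic E/T1 (16): +30 → 25 left.
25 remain; put them into Clinic P T1 at 15.
Total = 18×25 + 16×30 + 15×25 = 1305.

1305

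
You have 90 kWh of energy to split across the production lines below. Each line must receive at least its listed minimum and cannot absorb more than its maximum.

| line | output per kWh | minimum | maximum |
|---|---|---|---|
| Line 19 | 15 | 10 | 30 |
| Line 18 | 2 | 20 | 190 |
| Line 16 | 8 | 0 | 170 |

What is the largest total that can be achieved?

810

Meeting every minimum uses 10+20+0 = 30 kWh, leaving 60.
Highest output per kWh first: Line 19 15 > Line 16 8 > Line 18 2.
Line 19: +20 to 30 (cap) ; 40 left.
Only 40 left; Line 16 takes them to reach 40.
Total = 15×30 + 2×20 + 8×40 = 810.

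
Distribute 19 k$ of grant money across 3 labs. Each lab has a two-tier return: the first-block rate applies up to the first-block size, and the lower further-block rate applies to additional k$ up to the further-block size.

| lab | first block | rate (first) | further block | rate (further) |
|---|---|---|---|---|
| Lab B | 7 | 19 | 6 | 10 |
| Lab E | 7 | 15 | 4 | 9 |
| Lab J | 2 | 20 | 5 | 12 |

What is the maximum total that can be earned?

Rank every tier by rate: Lab J/T1 20 > Lab B/T1 19 > Lab E/T1 15 > Lab J/T2 12 > Lab B/T2 10 > Lab E/T2 9.
Fill Lab J T1 block (2 at 20) — 17 left.
Fill Lab B T1 block (7 at 19) — 10 left.
Fill Lab E T1 block (7 at 15) — 3 left.
Lab J T2 at 12: only 3 left, fill 3.
Total = 20×2 + 19×7 + 15×7 + 12×3 = 314.

314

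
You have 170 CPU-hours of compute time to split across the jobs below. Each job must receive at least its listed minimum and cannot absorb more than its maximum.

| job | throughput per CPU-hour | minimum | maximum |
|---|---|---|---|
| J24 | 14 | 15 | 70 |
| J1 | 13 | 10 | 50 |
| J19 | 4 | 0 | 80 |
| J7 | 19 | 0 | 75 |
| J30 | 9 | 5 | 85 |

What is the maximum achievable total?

2710

Meeting every minimum uses 15+10+0+0+5 = 30 CPU-hours, leaving 140.
Order the jobs by throughput per CPU-hour: J7 19 > J24 14 > J1 13 > J30 9 > J19 4.
J7: +75 to 75 (cap) ; 65 left.
Give J24 55 more to hit its cap of 70 ; 10 left.
J1: +10 (room for 40) → 20. Pool exhausted.
Total = 14×70 + 13×20 + 19×75 + 9×5 = 2710.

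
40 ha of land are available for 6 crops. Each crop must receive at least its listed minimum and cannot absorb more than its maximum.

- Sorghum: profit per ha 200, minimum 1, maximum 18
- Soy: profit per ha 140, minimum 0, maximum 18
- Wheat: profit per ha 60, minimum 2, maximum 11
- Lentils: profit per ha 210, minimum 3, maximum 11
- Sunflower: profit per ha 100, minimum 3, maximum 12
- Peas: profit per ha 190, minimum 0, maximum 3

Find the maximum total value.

7320

Meeting every minimum uses 1+0+2+3+3+0 = 9 ha, leaving 31.
Highest profit per ha first: Lentils 210 > Sorghum 200 > Peas 190 > Soy 140 > Sunflower 100 > Wheat 60.
Lentils takes 8 more to reach its cap of 11 ; 23 left.
Sorghum takes 17 more to reach its cap of 18 ; 6 left.
Give Peas 3 more to hit its cap of 3 ; 3 left.
Soy: +3 (room for 18) → 3. Pool exhausted.
Total = 200×18 + 140×3 + 60×2 + 210×11 + 100×3 + 190×3 = 7320.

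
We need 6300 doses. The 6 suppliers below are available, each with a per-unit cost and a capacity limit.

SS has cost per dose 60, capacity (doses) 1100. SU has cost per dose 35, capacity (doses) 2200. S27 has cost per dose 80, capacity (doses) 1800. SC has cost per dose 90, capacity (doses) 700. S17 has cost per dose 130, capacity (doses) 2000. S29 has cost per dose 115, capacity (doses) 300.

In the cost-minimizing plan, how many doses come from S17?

200

Fill from the cheapest supplier first.
Take 2200 from SU at 35 — need 4100 more.
Take 1100 from SS at 60 — need 3000 more.
S27 at 80: take all 1800 doses — 1200 still needed.
Take 700 from SC at 90 — need 500 more.
S29 at 115: take all 300 doses — 200 still needed.
S17 at 130: take 200 of its 2000 — requirement met.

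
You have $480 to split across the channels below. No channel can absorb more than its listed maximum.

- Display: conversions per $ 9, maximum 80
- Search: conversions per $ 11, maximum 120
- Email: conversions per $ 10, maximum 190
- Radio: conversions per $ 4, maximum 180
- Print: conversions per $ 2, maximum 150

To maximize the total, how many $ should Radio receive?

Highest conversions per $ first: Search 11 > Email 10 > Display 9 > Radio 4 > Print 2.
Give Search 120 to hit its cap of 120 ; 360 left.
Email: +190 to 190 (cap) ; 170 left.
Give Display 80 to hit its cap of 80 ; 90 left.
Radio has room for 180 but only 90 remain, so it gets 90.

90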